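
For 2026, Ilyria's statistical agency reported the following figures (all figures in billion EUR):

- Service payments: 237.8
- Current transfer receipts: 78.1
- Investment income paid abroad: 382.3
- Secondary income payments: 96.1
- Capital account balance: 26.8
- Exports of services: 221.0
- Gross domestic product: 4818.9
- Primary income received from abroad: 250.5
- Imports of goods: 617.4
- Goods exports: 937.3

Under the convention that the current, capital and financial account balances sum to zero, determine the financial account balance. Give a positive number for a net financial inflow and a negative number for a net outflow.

-180.1

Goods balance = 937.3 - 617.4 = 319.9
Services balance = 221.0 - 237.8 = -16.8
Trade balance (goods + services) = 319.9 + (-16.8) = 303.1
Net primary income = 250.5 - 382.3 = -131.8
Net secondary income = 78.1 - 96.1 = -18.0
Current account = 303.1 + (-131.8) + (-18.0) = 153.3
Financial account = -(153.3 + 26.8) = -180.1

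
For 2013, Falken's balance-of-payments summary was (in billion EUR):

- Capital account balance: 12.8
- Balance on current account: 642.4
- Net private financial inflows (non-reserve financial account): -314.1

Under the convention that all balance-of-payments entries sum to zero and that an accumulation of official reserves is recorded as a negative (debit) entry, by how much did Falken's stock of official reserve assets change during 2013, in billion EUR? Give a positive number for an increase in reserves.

341.1

Official reserve transactions balance = -(642.4 + 12.8 + (-314.1)) = -341.1
An accumulation of reserves is recorded as a debit (negative entry), so the change in the stock of reserves is the negative of that balance.
Change in official reserves = -(-341.1) = 341.1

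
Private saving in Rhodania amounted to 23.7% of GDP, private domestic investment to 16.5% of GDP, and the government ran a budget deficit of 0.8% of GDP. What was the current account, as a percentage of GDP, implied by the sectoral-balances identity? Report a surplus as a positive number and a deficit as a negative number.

By the sectoral-balances identity, CA = (S_private - I) + (T - G).
Private balance = 23.7 - 16.5 = 7.2
Government balance (T - G) = -0.8
CA = 7.2 + (-0.8) = 6.4

6.4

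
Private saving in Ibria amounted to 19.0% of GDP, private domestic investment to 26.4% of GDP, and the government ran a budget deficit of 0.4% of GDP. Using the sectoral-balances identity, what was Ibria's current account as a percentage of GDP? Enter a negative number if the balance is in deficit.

By the sectoral-balances identity, CA = (S_private - I) + (T - G).
Private balance = 19.0 - 26.4 = -7.4
Government balance (T - G) = -0.4
CA = -7.4 + (-0.4) = -7.8

-7.8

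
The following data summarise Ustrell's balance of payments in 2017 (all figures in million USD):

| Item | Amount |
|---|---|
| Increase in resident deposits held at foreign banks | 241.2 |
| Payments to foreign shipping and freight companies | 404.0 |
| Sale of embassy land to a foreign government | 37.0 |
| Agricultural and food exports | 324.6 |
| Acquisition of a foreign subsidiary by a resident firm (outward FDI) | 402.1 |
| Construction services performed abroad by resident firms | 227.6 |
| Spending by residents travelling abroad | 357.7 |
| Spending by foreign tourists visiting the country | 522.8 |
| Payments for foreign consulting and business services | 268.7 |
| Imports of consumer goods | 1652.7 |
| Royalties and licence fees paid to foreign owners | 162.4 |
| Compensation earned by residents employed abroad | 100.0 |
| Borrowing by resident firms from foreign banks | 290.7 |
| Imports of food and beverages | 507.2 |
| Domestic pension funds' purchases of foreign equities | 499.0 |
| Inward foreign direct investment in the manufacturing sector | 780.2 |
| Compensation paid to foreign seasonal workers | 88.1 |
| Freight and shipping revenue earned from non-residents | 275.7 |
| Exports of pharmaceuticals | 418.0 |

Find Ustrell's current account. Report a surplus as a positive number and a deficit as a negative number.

Goods: -507.2 + 418.0 - 1652.7 + 324.6 = -1417.3
Services: 275.7 - 268.7 + 227.6 - 162.4 + 522.8 - 357.7 - 404.0 = -166.7
Primary income: -88.1 + 100.0 = 11.9
Current account = (-1417.3) + (-166.7) + 11.9 = -1572.1
(Excluded from the current account — financial account: increase in resident deposits held at foreign banks 241.2, acquisition of a foreign subsidiary by a resident firm (outward FDI) 402.1, borrowing by resident firms from foreign banks 290.7, domestic pension funds' purchases of foreign equities 499.0, inward foreign direct investment in the manufacturing sector 780.2; capital account: sale of embassy land to a foreign government 37.0.)

-1572.1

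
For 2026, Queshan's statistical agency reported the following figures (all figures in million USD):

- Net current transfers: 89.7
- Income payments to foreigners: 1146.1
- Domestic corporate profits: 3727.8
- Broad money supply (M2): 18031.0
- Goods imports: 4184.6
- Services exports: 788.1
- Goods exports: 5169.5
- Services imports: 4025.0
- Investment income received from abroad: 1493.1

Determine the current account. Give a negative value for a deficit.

-1815.3

Goods balance = 5169.5 - 4184.6 = 984.9
Services balance = 788.1 - 4025.0 = -3236.9
Trade balance (goods + services) = 984.9 + (-3236.9) = -2252.0
Net primary income = 1493.1 - 1146.1 = 347.0
Net secondary income = 89.7
Current account = -2252.0 + 347.0 + 89.7 = -1815.3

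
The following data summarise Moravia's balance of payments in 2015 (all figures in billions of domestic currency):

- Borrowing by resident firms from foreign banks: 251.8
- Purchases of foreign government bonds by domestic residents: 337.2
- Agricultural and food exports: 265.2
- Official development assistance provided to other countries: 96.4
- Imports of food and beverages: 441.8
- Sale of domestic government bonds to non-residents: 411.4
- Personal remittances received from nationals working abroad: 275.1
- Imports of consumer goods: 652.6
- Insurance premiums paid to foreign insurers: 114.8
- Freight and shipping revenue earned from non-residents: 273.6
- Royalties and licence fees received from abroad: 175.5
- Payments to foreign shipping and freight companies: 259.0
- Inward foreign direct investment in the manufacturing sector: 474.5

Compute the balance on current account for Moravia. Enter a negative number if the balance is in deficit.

-575.2

Goods: -441.8 - 652.6 + 265.2 = -829.2
Services: 273.6 + 175.5 - 259.0 - 114.8 = 75.3
Secondary income: -96.4 + 275.1 = 178.7
Current account = (-829.2) + 75.3 + 178.7 = -575.2
(Excluded from the current account — financial account: borrowing by resident firms from foreign banks 251.8, purchases of foreign government bonds by domestic residents 337.2, sale of domestic government bonds to non-residents 411.4, inward foreign direct investment in the manufacturing sector 474.5.)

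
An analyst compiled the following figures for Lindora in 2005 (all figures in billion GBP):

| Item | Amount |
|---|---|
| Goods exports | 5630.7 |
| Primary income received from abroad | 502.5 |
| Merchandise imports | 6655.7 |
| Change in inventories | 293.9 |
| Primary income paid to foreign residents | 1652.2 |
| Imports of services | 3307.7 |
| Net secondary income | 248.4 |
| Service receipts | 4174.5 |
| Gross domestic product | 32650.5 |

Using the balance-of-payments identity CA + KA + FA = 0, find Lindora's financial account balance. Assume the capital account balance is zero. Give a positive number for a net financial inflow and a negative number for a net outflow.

Goods balance = 5630.7 - 6655.7 = -1025.0
Services balance = 4174.5 - 3307.7 = 866.8
Trade balance (goods + services) = -1025.0 + 866.8 = -158.2
Net primary income = 502.5 - 1652.2 = -1149.7
Net secondary income = 248.4
Current account = -158.2 + (-1149.7) + 248.4 = -1059.5
Financial account = -(-1059.5) = 1059.5

1059.5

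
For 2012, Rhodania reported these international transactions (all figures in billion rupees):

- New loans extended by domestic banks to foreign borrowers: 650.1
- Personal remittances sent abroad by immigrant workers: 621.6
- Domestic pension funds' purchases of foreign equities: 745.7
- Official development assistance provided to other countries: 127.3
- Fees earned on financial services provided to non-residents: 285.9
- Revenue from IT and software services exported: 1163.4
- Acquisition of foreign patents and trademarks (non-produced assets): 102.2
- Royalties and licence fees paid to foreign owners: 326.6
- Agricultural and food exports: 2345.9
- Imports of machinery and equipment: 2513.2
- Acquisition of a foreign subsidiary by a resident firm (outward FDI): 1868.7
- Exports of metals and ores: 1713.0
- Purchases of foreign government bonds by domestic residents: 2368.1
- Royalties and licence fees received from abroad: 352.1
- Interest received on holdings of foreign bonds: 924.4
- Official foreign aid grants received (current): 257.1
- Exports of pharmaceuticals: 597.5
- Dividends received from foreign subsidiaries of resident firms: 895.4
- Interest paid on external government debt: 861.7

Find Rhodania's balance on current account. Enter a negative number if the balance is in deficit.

4084.3

Goods: 2345.9 + 597.5 + 1713.0 - 2513.2 = 2143.2
Services: 1163.4 - 326.6 + 352.1 + 285.9 = 1474.8
Primary income: 895.4 + 924.4 - 861.7 = 958.1
Secondary income: -621.6 + 257.1 - 127.3 = -491.8
Current account = 2143.2 + 1474.8 + 958.1 + (-491.8) = 4084.3
(Excluded from the current account — financial account: new loans extended by domestic banks to foreign borrowers 650.1, domestic pension funds' purchases of foreign equities 745.7, acquisition of a foreign subsidiary by a resident firm (outward FDI) 1868.7, purchases of foreign government bonds by domestic residents 2368.1; capital account: acquisition of foreign patents and trademarks (non-produced assets) 102.2.)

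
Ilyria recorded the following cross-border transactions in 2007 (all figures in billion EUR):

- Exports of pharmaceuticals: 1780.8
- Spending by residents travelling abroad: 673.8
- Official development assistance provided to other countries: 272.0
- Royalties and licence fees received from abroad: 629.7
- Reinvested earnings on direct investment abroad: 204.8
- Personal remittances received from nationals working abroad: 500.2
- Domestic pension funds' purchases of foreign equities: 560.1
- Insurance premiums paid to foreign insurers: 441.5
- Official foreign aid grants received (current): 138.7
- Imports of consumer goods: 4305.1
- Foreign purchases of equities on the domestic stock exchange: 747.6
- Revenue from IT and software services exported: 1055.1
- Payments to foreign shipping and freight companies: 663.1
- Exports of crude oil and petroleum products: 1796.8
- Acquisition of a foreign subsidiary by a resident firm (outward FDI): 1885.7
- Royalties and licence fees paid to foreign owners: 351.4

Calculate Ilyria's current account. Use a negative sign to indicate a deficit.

Goods: -4305.1 + 1796.8 + 1780.8 = -727.5
Services: -663.1 - 351.4 + 1055.1 - 441.5 - 673.8 + 629.7 = -445.0
Primary income: 204.8
Secondary income: 500.2 - 272.0 + 138.7 = 366.9
Current account = (-727.5) + (-445.0) + 204.8 + 366.9 = -600.8
(Excluded from the current account — financial account: domestic pension funds' purchases of foreign equities 560.1, foreign purchases of equities on the domestic stock exchange 747.6, acquisition of a foreign subsidiary by a resident firm (outward FDI) 1885.7.)

-600.8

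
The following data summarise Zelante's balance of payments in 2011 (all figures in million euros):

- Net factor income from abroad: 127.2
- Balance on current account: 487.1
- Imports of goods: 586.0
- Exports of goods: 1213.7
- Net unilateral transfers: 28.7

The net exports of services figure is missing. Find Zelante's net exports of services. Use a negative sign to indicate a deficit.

Current account = goods balance + services balance + net primary income + net secondary income
Sum of the known components = 783.6
Net exports of services = CA - (known components) = 487.1 - 783.6 = -296.5

-296.5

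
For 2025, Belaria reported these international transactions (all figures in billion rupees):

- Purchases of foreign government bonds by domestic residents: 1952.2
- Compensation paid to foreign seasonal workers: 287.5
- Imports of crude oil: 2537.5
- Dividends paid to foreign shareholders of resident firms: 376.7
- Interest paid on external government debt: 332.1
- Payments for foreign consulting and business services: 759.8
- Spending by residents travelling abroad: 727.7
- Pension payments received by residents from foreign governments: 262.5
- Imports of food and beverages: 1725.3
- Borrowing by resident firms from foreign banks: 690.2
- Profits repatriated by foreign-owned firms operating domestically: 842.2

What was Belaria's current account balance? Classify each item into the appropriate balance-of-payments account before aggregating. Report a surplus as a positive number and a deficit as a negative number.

Goods: -2537.5 - 1725.3 = -4262.8
Services: -759.8 - 727.7 = -1487.5
Primary income: -376.7 - 287.5 - 332.1 - 842.2 = -1838.5
Secondary income: 262.5
Current account = (-4262.8) + (-1487.5) + (-1838.5) + 262.5 = -7326.3
(Excluded from the current account — financial account: purchases of foreign government bonds by domestic residents 1952.2, borrowing by resident firms from foreign banks 690.2.)

-7326.3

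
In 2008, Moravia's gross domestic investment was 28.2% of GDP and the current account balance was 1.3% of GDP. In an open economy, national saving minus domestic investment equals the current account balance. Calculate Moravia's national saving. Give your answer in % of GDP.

S = I + CA = 28.2 + 1.3 = 29.5

29.5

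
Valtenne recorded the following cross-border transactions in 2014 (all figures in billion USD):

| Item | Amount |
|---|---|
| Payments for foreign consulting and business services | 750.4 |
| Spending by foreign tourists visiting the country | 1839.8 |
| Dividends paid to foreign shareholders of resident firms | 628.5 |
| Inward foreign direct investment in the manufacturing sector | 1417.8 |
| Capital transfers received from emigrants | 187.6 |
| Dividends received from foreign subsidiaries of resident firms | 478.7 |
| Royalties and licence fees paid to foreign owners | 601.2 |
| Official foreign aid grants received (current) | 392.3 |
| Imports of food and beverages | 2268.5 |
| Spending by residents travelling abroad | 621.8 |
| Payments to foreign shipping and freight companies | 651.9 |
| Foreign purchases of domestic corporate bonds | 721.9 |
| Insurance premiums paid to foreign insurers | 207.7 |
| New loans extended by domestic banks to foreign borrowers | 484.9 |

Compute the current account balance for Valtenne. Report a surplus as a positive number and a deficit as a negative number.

-3019.2

Goods: -2268.5
Services: -651.9 + 1839.8 - 750.4 - 601.2 - 621.8 - 207.7 = -993.2
Primary income: -628.5 + 478.7 = -149.8
Secondary income: 392.3
Current account = (-2268.5) + (-993.2) + (-149.8) + 392.3 = -3019.2
(Excluded from the current account — financial account: inward foreign direct investment in the manufacturing sector 1417.8, foreign purchases of domestic corporate bonds 721.9, new loans extended by domestic banks to foreign borrowers 484.9; capital account: capital transfers received from emigrants 187.6.)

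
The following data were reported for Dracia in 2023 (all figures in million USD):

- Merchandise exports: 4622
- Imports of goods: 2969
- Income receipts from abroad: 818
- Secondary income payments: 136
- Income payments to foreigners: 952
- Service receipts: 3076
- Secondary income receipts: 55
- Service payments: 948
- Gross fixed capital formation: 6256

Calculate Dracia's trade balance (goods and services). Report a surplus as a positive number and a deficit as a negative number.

Goods balance = 4622 - 2969 = 1653
Services balance = 3076 - 948 = 2128
Trade balance (goods + services) = 1653 + 2128 = 3781

3781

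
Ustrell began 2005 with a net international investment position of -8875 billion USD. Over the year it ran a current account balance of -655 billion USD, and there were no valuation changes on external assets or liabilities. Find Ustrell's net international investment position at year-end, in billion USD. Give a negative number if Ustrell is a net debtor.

With no valuation effects, change in NIIP = current account = -655
End-of-year NIIP = -8875 + (-655) = -9530

-9530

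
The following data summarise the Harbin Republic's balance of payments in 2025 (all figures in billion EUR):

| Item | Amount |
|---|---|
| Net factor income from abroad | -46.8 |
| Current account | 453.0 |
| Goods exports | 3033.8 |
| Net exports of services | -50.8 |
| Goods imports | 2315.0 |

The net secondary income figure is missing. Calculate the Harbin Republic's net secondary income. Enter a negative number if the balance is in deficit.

Current account = goods balance + services balance + net primary income + net secondary income
Sum of the known components = 621.2
Net secondary income = CA - (known components) = 453.0 - 621.2 = -168.2

-168.2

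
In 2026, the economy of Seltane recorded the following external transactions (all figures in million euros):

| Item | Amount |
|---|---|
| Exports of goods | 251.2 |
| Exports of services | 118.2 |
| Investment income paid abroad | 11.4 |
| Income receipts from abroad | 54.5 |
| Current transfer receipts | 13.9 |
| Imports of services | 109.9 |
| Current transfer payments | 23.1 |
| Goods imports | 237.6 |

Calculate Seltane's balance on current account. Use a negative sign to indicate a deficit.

Goods balance = 251.2 - 237.6 = 13.6
Services balance = 118.2 - 109.9 = 8.3
Trade balance (goods + services) = 13.6 + 8.3 = 21.9
Net primary income = 54.5 - 11.4 = 43.1
Net secondary income = 13.9 - 23.1 = -9.2
Current account = 21.9 + 43.1 + (-9.2) = 55.8

55.8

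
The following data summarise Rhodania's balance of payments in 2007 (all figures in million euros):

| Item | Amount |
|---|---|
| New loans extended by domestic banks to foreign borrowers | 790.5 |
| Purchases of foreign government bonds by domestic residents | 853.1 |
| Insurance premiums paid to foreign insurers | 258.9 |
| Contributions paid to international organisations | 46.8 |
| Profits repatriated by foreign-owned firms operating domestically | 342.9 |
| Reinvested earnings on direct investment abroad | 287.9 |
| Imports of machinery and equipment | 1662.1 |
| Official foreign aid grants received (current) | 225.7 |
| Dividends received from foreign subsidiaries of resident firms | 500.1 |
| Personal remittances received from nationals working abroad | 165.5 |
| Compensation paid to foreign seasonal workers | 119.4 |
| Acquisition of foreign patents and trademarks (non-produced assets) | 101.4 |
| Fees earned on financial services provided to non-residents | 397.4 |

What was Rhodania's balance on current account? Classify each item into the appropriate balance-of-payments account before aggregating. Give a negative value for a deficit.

-853.5

Goods: -1662.1
Services: 397.4 - 258.9 = 138.5
Primary income: -342.9 + 500.1 - 119.4 + 287.9 = 325.7
Secondary income: -46.8 + 225.7 + 165.5 = 344.4
Current account = (-1662.1) + 138.5 + 325.7 + 344.4 = -853.5
(Excluded from the current account — financial account: new loans extended by domestic banks to foreign borrowers 790.5, purchases of foreign government bonds by domestic residents 853.1; capital account: acquisition of foreign patents and trademarks (non-produced assets) 101.4.)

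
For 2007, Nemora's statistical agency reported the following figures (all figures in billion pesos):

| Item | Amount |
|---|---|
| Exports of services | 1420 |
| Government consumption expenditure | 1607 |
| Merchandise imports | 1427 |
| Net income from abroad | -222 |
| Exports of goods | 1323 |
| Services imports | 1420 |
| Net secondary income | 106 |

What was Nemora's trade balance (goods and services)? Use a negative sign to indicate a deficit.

-104

Goods balance = 1323 - 1427 = -104
Services balance = 1420 - 1420 = 0
Trade balance (goods + services) = -104 + 0 = -104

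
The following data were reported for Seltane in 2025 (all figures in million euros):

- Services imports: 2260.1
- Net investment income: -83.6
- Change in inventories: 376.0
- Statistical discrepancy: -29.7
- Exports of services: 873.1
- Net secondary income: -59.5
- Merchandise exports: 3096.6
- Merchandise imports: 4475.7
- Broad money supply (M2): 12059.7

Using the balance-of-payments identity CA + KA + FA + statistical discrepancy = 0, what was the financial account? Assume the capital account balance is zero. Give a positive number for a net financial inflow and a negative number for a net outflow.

Goods balance = 3096.6 - 4475.7 = -1379.1
Services balance = 873.1 - 2260.1 = -1387.0
Trade balance (goods + services) = -1379.1 + (-1387.0) = -2766.1
Net primary income = -83.6
Net secondary income = -59.5
Current account = -2766.1 + (-83.6) + (-59.5) = -2909.2
Financial account = -(-2909.2 + (-29.7)) = 2938.9

2938.9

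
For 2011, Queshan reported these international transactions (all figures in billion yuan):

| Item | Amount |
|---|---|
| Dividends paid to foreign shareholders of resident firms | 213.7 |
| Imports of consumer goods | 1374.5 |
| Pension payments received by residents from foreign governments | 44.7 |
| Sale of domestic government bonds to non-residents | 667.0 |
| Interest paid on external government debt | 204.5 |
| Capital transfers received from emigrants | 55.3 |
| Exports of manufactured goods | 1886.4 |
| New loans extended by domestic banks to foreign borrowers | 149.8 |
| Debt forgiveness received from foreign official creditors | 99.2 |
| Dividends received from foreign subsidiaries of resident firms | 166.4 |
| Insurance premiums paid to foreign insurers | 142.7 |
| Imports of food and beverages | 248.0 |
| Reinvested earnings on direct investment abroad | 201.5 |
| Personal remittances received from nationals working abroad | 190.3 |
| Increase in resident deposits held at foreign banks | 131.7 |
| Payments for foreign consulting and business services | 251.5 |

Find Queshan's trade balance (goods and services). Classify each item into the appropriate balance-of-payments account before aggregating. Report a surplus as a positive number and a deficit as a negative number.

-130.3

Goods: 1886.4 - 1374.5 - 248.0 = 263.9
Services: -142.7 - 251.5 = -394.2
Trade balance = 263.9 + (-394.2) = -130.3
(Excluded from the trade balance — primary income: dividends paid to foreign shareholders of resident firms 213.7, interest paid on external government debt 204.5, dividends received from foreign subsidiaries of resident firms 166.4, reinvested earnings on direct investment abroad 201.5; secondary income: pension payments received by residents from foreign governments 44.7, personal remittances received from nationals working abroad 190.3; financial account: sale of domestic government bonds to non-residents 667.0, new loans extended by domestic banks to foreign borrowers 149.8, increase in resident deposits held at foreign banks 131.7; capital account: capital transfers received from emigrants 55.3, debt forgiveness received from foreign official creditors 99.2.)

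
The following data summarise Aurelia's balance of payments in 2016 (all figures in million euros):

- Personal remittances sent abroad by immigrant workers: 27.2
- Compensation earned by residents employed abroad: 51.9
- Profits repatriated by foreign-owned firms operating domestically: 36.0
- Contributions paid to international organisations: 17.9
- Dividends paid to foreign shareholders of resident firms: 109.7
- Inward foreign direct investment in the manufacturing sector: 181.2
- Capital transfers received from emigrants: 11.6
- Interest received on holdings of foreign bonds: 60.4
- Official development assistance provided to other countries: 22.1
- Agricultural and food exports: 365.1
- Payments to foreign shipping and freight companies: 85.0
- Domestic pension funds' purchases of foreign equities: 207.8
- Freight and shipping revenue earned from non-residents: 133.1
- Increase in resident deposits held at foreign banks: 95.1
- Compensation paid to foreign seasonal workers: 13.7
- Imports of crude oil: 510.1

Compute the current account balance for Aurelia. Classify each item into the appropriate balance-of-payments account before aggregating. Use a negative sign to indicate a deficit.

Goods: -510.1 + 365.1 = -145.0
Services: 133.1 - 85.0 = 48.1
Primary income: 51.9 - 109.7 + 60.4 - 13.7 - 36.0 = -47.1
Secondary income: -17.9 - 27.2 - 22.1 = -67.2
Current account = (-145.0) + 48.1 + (-47.1) + (-67.2) = -211.2
(Excluded from the current account — financial account: inward foreign direct investment in the manufacturing sector 181.2, domestic pension funds' purchases of foreign equities 207.8, increase in resident deposits held at foreign banks 95.1; capital account: capital transfers received from emigrants 11.6.)

-211.2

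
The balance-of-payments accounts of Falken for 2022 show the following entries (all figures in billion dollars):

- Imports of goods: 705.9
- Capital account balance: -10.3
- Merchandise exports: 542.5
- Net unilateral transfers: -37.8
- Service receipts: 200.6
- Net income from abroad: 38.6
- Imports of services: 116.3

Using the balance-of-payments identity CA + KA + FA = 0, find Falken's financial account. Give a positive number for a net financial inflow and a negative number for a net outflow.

Goods balance = 542.5 - 705.9 = -163.4
Services balance = 200.6 - 116.3 = 84.3
Trade balance (goods + services) = -163.4 + 84.3 = -79.1
Net primary income = 38.6
Net secondary income = -37.8
Current account = -79.1 + 38.6 + (-37.8) = -78.3
Financial account = -(-78.3 + (-10.3)) = 88.6

88.6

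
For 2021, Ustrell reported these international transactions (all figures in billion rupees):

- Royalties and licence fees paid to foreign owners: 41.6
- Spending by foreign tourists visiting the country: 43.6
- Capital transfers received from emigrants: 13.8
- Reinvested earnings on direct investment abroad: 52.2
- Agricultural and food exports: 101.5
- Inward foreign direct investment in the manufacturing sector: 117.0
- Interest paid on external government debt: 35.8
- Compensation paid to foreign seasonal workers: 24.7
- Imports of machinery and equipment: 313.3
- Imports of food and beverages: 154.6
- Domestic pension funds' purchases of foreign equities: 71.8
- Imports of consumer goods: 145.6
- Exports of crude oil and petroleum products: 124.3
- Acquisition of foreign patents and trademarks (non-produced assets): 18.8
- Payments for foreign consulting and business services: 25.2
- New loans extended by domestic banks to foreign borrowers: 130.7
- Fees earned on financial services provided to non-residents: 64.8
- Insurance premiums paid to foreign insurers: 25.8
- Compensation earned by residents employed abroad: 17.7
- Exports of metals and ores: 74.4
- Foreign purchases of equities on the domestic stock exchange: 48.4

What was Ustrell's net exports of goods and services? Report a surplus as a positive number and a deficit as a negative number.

Goods: 74.4 - 145.6 - 154.6 + 101.5 + 124.3 - 313.3 = -313.3
Services: -25.8 - 41.6 + 43.6 + 64.8 - 25.2 = 15.8
Trade balance = -313.3 + 15.8 = -297.5
(Excluded from the trade balance — capital account: capital transfers received from emigrants 13.8, acquisition of foreign patents and trademarks (non-produced assets) 18.8; primary income: reinvested earnings on direct investment abroad 52.2, interest paid on external government debt 35.8, compensation paid to foreign seasonal workers 24.7, compensation earned by residents employed abroad 17.7; financial account: inward foreign direct investment in the manufacturing sector 117.0, domestic pension funds' purchases of foreign equities 71.8, new loans extended by domestic banks to foreign borrowers 130.7, foreign purchases of equities on the domestic stock exchange 48.4.)

-297.5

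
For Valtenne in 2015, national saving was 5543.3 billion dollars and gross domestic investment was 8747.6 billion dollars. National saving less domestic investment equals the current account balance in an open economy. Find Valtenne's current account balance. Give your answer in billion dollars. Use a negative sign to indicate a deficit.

CA = S - I = 5543.3 - 8747.6 = -3204.3

-3204.3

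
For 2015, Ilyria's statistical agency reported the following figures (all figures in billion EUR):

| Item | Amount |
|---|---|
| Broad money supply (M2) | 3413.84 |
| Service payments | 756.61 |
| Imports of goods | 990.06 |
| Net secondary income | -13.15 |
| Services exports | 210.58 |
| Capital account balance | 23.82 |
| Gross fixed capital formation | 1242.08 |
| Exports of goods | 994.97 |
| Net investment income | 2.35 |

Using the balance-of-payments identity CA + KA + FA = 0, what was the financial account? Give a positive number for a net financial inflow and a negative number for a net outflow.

528.10

Goods balance = 994.97 - 990.06 = 4.91
Services balance = 210.58 - 756.61 = -546.03
Trade balance (goods + services) = 4.91 + (-546.03) = -541.12
Net primary income = 2.35
Net secondary income = -13.15
Current account = -541.12 + 2.35 + (-13.15) = -551.92
Financial account = -(-551.92 + 23.82) = 528.10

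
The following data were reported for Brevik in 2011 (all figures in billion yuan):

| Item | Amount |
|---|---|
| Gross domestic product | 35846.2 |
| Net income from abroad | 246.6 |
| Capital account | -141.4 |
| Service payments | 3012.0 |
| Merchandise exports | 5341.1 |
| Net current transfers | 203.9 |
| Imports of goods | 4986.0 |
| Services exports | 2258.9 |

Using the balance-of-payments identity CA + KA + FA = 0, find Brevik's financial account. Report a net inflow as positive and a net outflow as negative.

88.9

Goods balance = 5341.1 - 4986.0 = 355.1
Services balance = 2258.9 - 3012.0 = -753.1
Trade balance (goods + services) = 355.1 + (-753.1) = -398.0
Net primary income = 246.6
Net secondary income = 203.9
Current account = -398.0 + 246.6 + 203.9 = 52.5
Financial account = -(52.5 + (-141.4)) = 88.9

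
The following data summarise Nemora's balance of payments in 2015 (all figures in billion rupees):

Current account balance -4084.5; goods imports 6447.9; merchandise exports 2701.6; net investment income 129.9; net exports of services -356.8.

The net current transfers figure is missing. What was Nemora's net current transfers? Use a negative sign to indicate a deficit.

Current account = goods balance + services balance + net primary income + net secondary income
Sum of the known components = -3973.2
Net current transfers = CA - (known components) = -4084.5 - (-3973.2) = -111.3

-111.3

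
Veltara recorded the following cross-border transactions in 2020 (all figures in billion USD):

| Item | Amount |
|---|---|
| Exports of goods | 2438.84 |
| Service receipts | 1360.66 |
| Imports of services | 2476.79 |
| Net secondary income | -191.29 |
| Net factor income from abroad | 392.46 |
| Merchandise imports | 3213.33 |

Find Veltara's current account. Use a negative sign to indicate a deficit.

-1689.45

Goods balance = 2438.84 - 3213.33 = -774.49
Services balance = 1360.66 - 2476.79 = -1116.13
Trade balance (goods + services) = -774.49 + (-1116.13) = -1890.62
Net primary income = 392.46
Net secondary income = -191.29
Current account = -1890.62 + 392.46 + (-191.29) = -1689.45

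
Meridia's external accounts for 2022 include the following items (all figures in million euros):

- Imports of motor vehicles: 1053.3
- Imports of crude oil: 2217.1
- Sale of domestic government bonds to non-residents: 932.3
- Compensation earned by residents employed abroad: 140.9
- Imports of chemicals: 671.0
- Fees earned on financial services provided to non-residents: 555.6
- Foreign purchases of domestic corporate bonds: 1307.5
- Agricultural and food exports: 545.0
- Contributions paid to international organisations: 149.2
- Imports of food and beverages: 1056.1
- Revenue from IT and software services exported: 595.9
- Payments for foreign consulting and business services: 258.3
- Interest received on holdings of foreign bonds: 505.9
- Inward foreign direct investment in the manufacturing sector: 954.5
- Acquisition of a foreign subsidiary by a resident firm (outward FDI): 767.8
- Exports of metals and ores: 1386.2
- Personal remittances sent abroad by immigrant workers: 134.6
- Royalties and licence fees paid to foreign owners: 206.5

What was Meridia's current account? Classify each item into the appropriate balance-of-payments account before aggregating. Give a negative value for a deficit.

Goods: -1056.1 + 545.0 - 1053.3 - 671.0 - 2217.1 + 1386.2 = -3066.3
Services: 555.6 - 258.3 - 206.5 + 595.9 = 686.7
Primary income: 505.9 + 140.9 = 646.8
Secondary income: -134.6 - 149.2 = -283.8
Current account = (-3066.3) + 686.7 + 646.8 + (-283.8) = -2016.6
(Excluded from the current account — financial account: sale of domestic government bonds to non-residents 932.3, foreign purchases of domestic corporate bonds 1307.5, inward foreign direct investment in the manufacturing sector 954.5, acquisition of a foreign subsidiary by a resident firm (outward FDI) 767.8.)

-2016.6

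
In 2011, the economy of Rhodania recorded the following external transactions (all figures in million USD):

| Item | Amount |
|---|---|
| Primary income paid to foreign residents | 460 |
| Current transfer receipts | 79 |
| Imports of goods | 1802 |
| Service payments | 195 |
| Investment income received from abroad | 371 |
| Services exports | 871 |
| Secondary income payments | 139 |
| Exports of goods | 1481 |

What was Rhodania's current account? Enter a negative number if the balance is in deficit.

Goods balance = 1481 - 1802 = -321
Services balance = 871 - 195 = 676
Trade balance (goods + services) = -321 + 676 = 355
Net primary income = 371 - 460 = -89
Net secondary income = 79 - 139 = -60
Current account = 355 + (-89) + (-60) = 206

206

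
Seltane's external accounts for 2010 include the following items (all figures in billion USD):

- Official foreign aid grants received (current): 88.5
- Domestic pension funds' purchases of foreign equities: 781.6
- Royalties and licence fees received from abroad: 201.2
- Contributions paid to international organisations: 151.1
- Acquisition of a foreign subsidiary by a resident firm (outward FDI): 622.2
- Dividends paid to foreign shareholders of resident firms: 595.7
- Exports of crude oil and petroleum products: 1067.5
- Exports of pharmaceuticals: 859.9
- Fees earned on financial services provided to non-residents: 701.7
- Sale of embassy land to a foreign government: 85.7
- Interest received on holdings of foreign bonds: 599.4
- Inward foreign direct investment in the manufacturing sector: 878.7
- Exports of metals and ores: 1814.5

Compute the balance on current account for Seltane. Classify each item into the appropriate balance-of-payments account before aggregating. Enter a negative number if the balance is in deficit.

Goods: 1067.5 + 859.9 + 1814.5 = 3741.9
Services: 201.2 + 701.7 = 902.9
Primary income: 599.4 - 595.7 = 3.7
Secondary income: -151.1 + 88.5 = -62.6
Current account = 3741.9 + 902.9 + 3.7 + (-62.6) = 4585.9
(Excluded from the current account — financial account: domestic pension funds' purchases of foreign equities 781.6, acquisition of a foreign subsidiary by a resident firm (outward FDI) 622.2, inward foreign direct investment in the manufacturing sector 878.7; capital account: sale of embassy land to a foreign government 85.7.)

4585.9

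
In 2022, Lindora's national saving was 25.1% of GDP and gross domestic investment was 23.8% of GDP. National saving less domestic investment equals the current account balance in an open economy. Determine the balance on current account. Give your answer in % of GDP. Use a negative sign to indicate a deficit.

1.3

CA = S - I = 25.1 - 23.8 = 1.3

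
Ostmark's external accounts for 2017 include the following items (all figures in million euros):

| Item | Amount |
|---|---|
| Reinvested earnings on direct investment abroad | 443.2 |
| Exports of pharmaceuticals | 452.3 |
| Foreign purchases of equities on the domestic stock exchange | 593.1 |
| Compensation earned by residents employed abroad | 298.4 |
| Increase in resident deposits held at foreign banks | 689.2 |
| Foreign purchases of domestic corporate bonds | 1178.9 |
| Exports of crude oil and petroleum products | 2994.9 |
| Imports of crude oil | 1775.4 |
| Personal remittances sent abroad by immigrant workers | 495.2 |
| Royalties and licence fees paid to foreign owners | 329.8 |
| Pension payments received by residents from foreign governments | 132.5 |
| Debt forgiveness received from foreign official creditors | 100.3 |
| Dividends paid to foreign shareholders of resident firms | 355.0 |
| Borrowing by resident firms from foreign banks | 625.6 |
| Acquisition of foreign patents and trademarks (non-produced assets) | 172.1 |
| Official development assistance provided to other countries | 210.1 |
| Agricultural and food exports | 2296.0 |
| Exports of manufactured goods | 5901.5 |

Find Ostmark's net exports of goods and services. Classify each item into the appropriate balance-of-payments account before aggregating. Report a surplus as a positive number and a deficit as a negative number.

Goods: 2994.9 + 2296.0 - 1775.4 + 5901.5 + 452.3 = 9869.3
Services: -329.8
Trade balance = 9869.3 + (-329.8) = 9539.5
(Excluded from the trade balance — primary income: reinvested earnings on direct investment abroad 443.2, compensation earned by residents employed abroad 298.4, dividends paid to foreign shareholders of resident firms 355.0; financial account: foreign purchases of equities on the domestic stock exchange 593.1, increase in resident deposits held at foreign banks 689.2, foreign purchases of domestic corporate bonds 1178.9, borrowing by resident firms from foreign banks 625.6; secondary income: personal remittances sent abroad by immigrant workers 495.2, pension payments received by residents from foreign governments 132.5, official development assistance provided to other countries 210.1; capital account: debt forgiveness received from foreign official creditors 100.3, acquisition of foreign patents and trademarks (non-produced assets) 172.1.)

9539.5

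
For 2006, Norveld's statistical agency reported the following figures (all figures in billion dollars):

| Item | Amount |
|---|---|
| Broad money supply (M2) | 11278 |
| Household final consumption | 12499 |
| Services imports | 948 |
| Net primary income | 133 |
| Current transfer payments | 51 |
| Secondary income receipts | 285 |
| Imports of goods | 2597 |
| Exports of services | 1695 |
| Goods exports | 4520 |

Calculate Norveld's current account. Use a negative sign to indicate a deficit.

3037

Goods balance = 4520 - 2597 = 1923
Services balance = 1695 - 948 = 747
Trade balance (goods + services) = 1923 + 747 = 2670
Net primary income = 133
Net secondary income = 285 - 51 = 234
Current account = 2670 + 133 + 234 = 3037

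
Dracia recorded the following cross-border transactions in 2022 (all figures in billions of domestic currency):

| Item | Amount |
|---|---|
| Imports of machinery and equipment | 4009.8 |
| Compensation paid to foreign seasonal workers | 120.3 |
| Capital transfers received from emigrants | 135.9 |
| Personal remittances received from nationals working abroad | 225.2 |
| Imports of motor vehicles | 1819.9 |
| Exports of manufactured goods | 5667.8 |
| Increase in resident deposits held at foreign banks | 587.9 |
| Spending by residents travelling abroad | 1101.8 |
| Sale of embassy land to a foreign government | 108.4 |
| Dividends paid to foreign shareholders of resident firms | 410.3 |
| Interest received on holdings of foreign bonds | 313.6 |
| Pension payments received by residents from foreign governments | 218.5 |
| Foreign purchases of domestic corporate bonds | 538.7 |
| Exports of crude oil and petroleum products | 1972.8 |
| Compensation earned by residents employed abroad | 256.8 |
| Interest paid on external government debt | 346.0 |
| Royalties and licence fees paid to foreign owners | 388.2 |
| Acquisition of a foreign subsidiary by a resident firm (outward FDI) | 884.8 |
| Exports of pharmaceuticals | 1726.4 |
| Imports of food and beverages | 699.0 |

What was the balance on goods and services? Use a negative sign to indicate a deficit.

Goods: -699.0 - 4009.8 + 1726.4 + 1972.8 + 5667.8 - 1819.9 = 2838.3
Services: -388.2 - 1101.8 = -1490.0
Trade balance = 2838.3 + (-1490.0) = 1348.3
(Excluded from the trade balance — primary income: compensation paid to foreign seasonal workers 120.3, dividends paid to foreign shareholders of resident firms 410.3, interest received on holdings of foreign bonds 313.6, compensation earned by residents employed abroad 256.8, interest paid on external government debt 346.0; capital account: capital transfers received from emigrants 135.9, sale of embassy land to a foreign government 108.4; secondary income: personal remittances received from nationals working abroad 225.2, pension payments received by residents from foreign governments 218.5; financial account: increase in resident deposits held at foreign banks 587.9, foreign purchases of domestic corporate bonds 538.7, acquisition of a foreign subsidiary by a resident firm (outward FDI) 884.8.)

1348.3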